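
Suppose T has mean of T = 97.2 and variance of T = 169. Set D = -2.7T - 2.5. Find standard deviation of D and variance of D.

D = -2.7T - 2.5 is linear with a = -2.7, b = -2.5.
standard deviation of T = √169 = 13.
standard deviation of D = |a|·standard deviation of T = |-2.7|·13 = 35.1.
variance of D = a²·variance of T = (-2.7)²·169 = 1232.01 (the additive constant -2.5 does not affect variance).

standard deviation of D = 35.1, variance of D = 1232.01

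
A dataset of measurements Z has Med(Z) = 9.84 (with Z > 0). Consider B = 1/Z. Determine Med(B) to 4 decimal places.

Med(B) = 0.1016

1/Z is monotone on this domain, so Med(B) = 1/(9.84) ≈ 0.1016.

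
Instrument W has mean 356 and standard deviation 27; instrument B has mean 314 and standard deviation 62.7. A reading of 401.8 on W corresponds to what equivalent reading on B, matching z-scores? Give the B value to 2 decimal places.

z = (401.8 − 356)/27 ≈ 1.6963.
B = 314 + z·62.7 = 314 + (401.8 − 356)·62.7/27 ≈ 420.36.

B = 420.36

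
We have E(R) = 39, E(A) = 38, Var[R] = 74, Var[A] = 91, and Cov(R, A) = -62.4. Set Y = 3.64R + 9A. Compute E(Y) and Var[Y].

E(Y) = 3.64·E(R) + 9·E(A) = 3.64·39 + 9·38 = 483.96.
Var[Y] = a²·Var[R] + b²·Var[A] + 2ab·Cov(R, A) with a = 3.64, b = 9.
= 3.64²·74 + 9²·91 + 2·3.64·9·(-62.4)
= 980.4704 + 7371 + (-4088.448) = 4263.0224.

E(Y) = 483.96, Var[Y] = 4263.0224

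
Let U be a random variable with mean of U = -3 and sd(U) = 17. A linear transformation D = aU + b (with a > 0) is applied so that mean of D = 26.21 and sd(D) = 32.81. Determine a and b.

sd(D) = a·sd(U) (a > 0), so a = 32.81/17 = 1.93.
mean of D = a·mean of U + b, so b = 26.21 − 1.93·(-3) = 32.

a = 1.93, b = 32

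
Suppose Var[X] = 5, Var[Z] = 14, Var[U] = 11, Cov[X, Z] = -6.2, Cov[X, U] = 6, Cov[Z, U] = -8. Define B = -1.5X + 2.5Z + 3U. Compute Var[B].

Var[B] = a²·Var[X] + b²·Var[Z] + c²·Var[U] + 2ab·Cov[X, Z] + 2ac·Cov[X, U] + 2bc·Cov[Z, U], with a = -1.5, b = 2.5, c = 3.
= 11.25 + 87.5 + 99 + 46.5 + (-54) + (-120)
= 70.25.

Var[B] = 70.25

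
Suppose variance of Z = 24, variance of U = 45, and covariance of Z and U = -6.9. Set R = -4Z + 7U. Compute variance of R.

variance of R = a²·variance of Z + b²·variance of U + 2ab·covariance of Z and U with a = -4, b = 7.
= (-4)²·24 + 7²·45 + 2·(-4)·7·(-6.9)
= 384 + 2205 + 386.4 = 2975.4.

variance of R = 2975.4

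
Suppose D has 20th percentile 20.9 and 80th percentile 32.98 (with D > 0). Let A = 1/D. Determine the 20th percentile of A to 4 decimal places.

1/D is decreasing on D > 0, so percentile order reverses: P_{20}(A) uses P_{80}(D) = 32.98.
P_{20}(A) = 1/32.98 ≈ 0.0303.

20th percentile of A = 0.0303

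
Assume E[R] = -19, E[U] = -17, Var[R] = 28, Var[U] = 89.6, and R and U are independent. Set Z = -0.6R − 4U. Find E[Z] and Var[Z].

E[Z] = 79.4, Var[Z] = 1443.68

E[Z] = (-0.6)·E[R] + (-4)·E[U] = (-0.6)·(-19) + (-4)·(-17) = 79.4.
Var[Z] = a²·Var[R] + b²·Var[U] + 2ab·covariance of R and U with a = -0.6, b = -4.
Independence gives covariance of R and U = 0.
= (-0.6)²·28 + (-4)²·89.6 + 2·(-0.6)·(-4)·0
= 10.08 + 1433.6 + 0 = 1443.68.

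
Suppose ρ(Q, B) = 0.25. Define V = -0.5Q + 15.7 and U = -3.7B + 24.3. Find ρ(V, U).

ρ(V, U) = 0.25

Linear rescalings preserve correlation up to sign; here the slopes -0.5 and -3.7 have the same sign, so ρ(V, U) = ρ(Q, B) = 0.25.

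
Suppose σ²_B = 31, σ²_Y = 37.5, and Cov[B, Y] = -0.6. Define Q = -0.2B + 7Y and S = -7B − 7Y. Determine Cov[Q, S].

By bilinearity, Cov[Q, S] = ac·σ²_B + bd·σ²_Y + (ad+bc)·Cov[B, Y], with a=-0.2, b=7, c=-7, d=-7.
ac·σ²_B = (-0.2)·(-7)·31 = 43.4
bd·σ²_Y = 7·(-7)·37.5 = -1837.5
(ad+bc)·Cov[B, Y] = (-47.6)·(-0.6) = 28.56
Cov[Q, S] = 43.4 + (-1837.5) + 28.56 = -1765.54.

Cov[Q, S] = -1765.54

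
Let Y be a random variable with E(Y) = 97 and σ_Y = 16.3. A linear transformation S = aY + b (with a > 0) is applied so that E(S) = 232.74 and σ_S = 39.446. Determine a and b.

a = 2.42, b = -2

σ_S = a·σ_Y (a > 0), so a = 39.446/16.3 = 2.42.
E(S) = a·E(Y) + b, so b = 232.74 − 2.42·97 = -2.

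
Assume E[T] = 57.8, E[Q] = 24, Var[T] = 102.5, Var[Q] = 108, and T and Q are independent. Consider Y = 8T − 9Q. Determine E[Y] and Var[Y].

E[Y] = 246.4, Var[Y] = 15308

E[Y] = 8·E[T] + (-9)·E[Q] = 8·57.8 + (-9)·24 = 246.4.
Var[Y] = a²·Var[T] + b²·Var[Q] + 2ab·Cov[T, Q] with a = 8, b = -9.
Independence gives Cov[T, Q] = 0.
= 8²·102.5 + (-9)²·108 + 2·8·(-9)·0
= 6560 + 8748 + 0 = 15308.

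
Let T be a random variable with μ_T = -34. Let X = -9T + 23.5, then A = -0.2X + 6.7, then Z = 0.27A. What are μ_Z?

μ_Z = -15.984

μ_X = (-9)·(-34) + 23.5 = 329.5.
μ_A = (-0.2)·329.5 + 6.7 = -59.2.
μ_Z = 0.27·(-59.2) = -15.984.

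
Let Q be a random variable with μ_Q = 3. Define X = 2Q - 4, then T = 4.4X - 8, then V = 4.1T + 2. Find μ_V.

μ_V = 5.28

μ_X = 2·3 + (-4) = 2.
μ_T = 4.4·2 + (-8) = 0.8.
μ_V = 4.1·0.8 + 2 = 5.28.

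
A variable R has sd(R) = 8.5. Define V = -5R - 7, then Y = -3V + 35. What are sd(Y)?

sd(V) = |-5|·8.5 = 42.5.
sd(Y) = |-3|·42.5 = 127.5.

sd(Y) = 127.5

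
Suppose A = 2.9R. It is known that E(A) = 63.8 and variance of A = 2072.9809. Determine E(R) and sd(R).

E(R) = 22, sd(R) = 15.7

From A = 2.9R: E(A) = a·E(R) + b, so E(R) = (E(A) − b)/a = (63.8 − 0)/2.9 = 22.
sd(A) = √2072.9809 = 45.53.
sd(A) = |a|·sd(R), so sd(R) = 45.53/|2.9| = 15.7.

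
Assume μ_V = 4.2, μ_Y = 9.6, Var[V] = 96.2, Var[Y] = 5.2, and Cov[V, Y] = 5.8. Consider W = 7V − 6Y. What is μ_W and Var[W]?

μ_W = -28.2, Var[W] = 4413.8

μ_W = 7·μ_V + (-6)·μ_Y = 7·4.2 + (-6)·9.6 = -28.2.
Var[W] = a²·Var[V] + b²·Var[Y] + 2ab·Cov[V, Y] with a = 7, b = -6.
= 7²·96.2 + (-6)²·5.2 + 2·7·(-6)·5.8
= 4713.8 + 187.2 + (-487.2) = 4413.8.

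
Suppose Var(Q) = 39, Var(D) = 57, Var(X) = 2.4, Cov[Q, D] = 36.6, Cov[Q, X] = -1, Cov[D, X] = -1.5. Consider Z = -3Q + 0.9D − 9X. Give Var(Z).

Var(Z) = 364.23

Var(Z) = a²·Var(Q) + b²·Var(D) + c²·Var(X) + 2ab·Cov[Q, D] + 2ac·Cov[Q, X] + 2bc·Cov[D, X], with a = -3, b = 0.9, c = -9.
= 351 + 46.17 + 194.4 + (-197.64) + (-54) + 24.3
= 364.23.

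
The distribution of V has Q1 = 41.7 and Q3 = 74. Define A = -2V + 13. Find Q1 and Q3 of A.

Q1(A) = -135, Q3(A) = -70.4

a = -2 < 0 reverses order: Q1(A) comes from Q3(V), Q3(A) from Q1(V).
Q1(A) = (-2)·74 + 13 = -135; Q3(A) = (-2)·41.7 + 13 = -70.4.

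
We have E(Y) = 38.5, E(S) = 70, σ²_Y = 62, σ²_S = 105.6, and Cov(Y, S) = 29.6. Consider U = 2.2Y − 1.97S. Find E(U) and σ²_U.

E(U) = -53.2, σ²_U = 453.33024

E(U) = 2.2·E(Y) + (-1.97)·E(S) = 2.2·38.5 + (-1.97)·70 = -53.2.
σ²_U = a²·σ²_Y + b²·σ²_S + 2ab·Cov(Y, S) with a = 2.2, b = -1.97.
= 2.2²·62 + (-1.97)²·105.6 + 2·2.2·(-1.97)·29.6
= 300.08 + 409.82304 + (-256.5728) = 453.33024.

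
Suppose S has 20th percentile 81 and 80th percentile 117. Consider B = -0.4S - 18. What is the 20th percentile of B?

Since a = -0.4 < 0 the transformation is decreasing, reversing order: the 20th percentile of B corresponds to the 80th percentile of S.
So P_{20}(B) = a·P_{80}(S) + b = (-0.4)·117 + (-18) = -64.8.

20th percentile of B = -64.8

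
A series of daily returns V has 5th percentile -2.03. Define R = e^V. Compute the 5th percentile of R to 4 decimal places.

5th percentile of R = 0.1313

e^V is increasing, so P_{5}(R) = g(P_{5}(V)) ≈ 0.1313.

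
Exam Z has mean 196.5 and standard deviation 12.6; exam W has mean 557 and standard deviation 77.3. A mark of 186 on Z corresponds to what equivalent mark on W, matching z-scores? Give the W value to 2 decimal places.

z = (186 − 196.5)/12.6 ≈ -0.8333.
W = 557 + z·77.3 = 557 + (186 − 196.5)·77.3/12.6 ≈ 492.58.

W = 492.58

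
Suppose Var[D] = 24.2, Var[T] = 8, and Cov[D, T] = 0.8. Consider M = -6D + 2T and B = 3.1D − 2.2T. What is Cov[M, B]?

Cov[M, B] = -469.8

By bilinearity, Cov[M, B] = ac·Var[D] + bd·Var[T] + (ad+bc)·Cov[D, T], with a=-6, b=2, c=3.1, d=-2.2.
ac·Var[D] = (-6)·3.1·24.2 = -450.12
bd·Var[T] = 2·(-2.2)·8 = -35.2
(ad+bc)·Cov[D, T] = (19.4)·0.8 = 15.52
Cov[M, B] = -450.12 + (-35.2) + 15.52 = -469.8.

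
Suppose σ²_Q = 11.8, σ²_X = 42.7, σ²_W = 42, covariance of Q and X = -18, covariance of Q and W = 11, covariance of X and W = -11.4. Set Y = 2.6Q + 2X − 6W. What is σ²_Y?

σ²_Y = a²·σ²_Q + b²·σ²_X + c²·σ²_W + 2ab·covariance of Q and X + 2ac·covariance of Q and W + 2bc·covariance of X and W, with a = 2.6, b = 2, c = -6.
= 79.768 + 170.8 + 1512 + (-187.2) + (-343.2) + 273.6
= 1505.768.

σ²_Y = 1505.768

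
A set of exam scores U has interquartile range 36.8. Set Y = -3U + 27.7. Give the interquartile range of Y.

Under Y = aU + b, IQR(Y) = |a|·IQR(U) = |-3|·36.8 = 110.4 (shifts cancel; spread scales by |a|).

IQR(Y) = 110.4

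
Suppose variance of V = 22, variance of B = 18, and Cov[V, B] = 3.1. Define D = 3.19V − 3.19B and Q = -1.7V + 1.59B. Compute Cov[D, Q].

Cov[D, Q] = -178.06899

By bilinearity, Cov[D, Q] = ac·variance of V + bd·variance of B + (ad+bc)·Cov[V, B], with a=3.19, b=-3.19, c=-1.7, d=1.59.
ac·variance of V = 3.19·(-1.7)·22 = -119.306
bd·variance of B = (-3.19)·1.59·18 = -91.2978
(ad+bc)·Cov[V, B] = (10.4951)·3.1 = 32.53481
Cov[D, Q] = -119.306 + (-91.2978) + 32.53481 = -178.06899.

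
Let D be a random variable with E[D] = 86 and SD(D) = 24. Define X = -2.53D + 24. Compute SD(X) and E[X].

X = -2.53D + 24 is linear with a = -2.53, b = 24.
SD(X) = |a|·SD(D) = |-2.53|·24 = 60.72.
E[X] = a·E[D] + b = (-2.53)·86 + 24 = -193.58.

SD(X) = 60.72, E[X] = -193.58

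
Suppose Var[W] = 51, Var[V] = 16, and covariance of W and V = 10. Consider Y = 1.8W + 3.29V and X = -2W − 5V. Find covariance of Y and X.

By bilinearity, covariance of Y and X = ac·Var[W] + bd·Var[V] + (ad+bc)·covariance of W and V, with a=1.8, b=3.29, c=-2, d=-5.
ac·Var[W] = 1.8·(-2)·51 = -183.6
bd·Var[V] = 3.29·(-5)·16 = -263.2
(ad+bc)·covariance of W and V = (-15.58)·10 = -155.8
covariance of Y and X = -183.6 + (-263.2) + (-155.8) = -602.6.

covariance of Y and X = -602.6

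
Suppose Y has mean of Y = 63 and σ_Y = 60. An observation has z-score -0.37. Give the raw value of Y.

Y = mean of Y + z·σ_Y = 63 + (-0.37)·60 = 40.8.

Y = 40.8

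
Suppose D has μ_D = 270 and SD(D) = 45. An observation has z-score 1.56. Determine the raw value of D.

D = 340.2

D = μ_D + z·SD(D) = 270 + 1.56·45 = 340.2.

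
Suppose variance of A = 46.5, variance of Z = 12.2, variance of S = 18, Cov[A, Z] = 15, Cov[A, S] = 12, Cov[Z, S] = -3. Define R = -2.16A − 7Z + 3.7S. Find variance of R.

variance of R = 1478.3624

variance of R = a²·variance of A + b²·variance of Z + c²·variance of S + 2ab·Cov[A, Z] + 2ac·Cov[A, S] + 2bc·Cov[Z, S], with a = -2.16, b = -7, c = 3.7.
= 216.9504 + 597.8 + 246.42 + 453.6 + (-191.808) + 155.4
= 1478.3624.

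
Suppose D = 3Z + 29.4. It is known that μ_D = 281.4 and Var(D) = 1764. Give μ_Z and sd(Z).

μ_Z = 84, sd(Z) = 14

From D = 3Z + 29.4: μ_D = a·μ_Z + b, so μ_Z = (μ_D − b)/a = (281.4 − 29.4)/3 = 84.
sd(D) = √1764 = 42.
sd(D) = |a|·sd(Z), so sd(Z) = 42/|3| = 14.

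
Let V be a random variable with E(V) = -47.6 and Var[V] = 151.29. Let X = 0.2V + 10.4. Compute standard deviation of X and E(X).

X = 0.2V + 10.4 is linear with a = 0.2, b = 10.4.
standard deviation of V = √151.29 = 12.3.
standard deviation of X = |a|·standard deviation of V = |0.2|·12.3 = 2.46.
E(X) = a·E(V) + b = 0.2·(-47.6) + 10.4 = 0.88.

standard deviation of X = 2.46, E(X) = 0.88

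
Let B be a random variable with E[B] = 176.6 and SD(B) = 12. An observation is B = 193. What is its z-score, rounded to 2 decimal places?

z = 1.37

z = (B − E[B]) / SD(B) = (193 − 176.6) / 12 ≈ 1.37.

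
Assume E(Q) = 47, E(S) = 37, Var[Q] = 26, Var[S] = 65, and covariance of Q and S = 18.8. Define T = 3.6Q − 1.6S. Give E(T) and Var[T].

E(T) = 3.6·E(Q) + (-1.6)·E(S) = 3.6·47 + (-1.6)·37 = 110.
Var[T] = a²·Var[Q] + b²·Var[S] + 2ab·covariance of Q and S with a = 3.6, b = -1.6.
= 3.6²·26 + (-1.6)²·65 + 2·3.6·(-1.6)·18.8
= 336.96 + 166.4 + (-216.576) = 286.784.

E(T) = 110, Var[T] = 286.784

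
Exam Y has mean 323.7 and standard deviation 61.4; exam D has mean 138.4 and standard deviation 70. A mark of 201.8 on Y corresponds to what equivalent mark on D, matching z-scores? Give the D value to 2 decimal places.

D = -0.57

z = (201.8 − 323.7)/61.4 ≈ -1.9853.
D = 138.4 + z·70 = 138.4 + (201.8 − 323.7)·70/61.4 ≈ -0.57.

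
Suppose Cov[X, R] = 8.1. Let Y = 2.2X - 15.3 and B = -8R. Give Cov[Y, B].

Cov[Y, B] = a·c·Cov[X, R] = 2.2·(-8)·8.1 = -142.56. Additive constants drop out.

Cov[Y, B] = -142.56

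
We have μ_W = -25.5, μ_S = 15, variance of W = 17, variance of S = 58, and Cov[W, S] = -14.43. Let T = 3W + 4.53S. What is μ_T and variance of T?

μ_T = -8.55, variance of T = 951.0048

μ_T = 3·μ_W + 4.53·μ_S = 3·(-25.5) + 4.53·15 = -8.55.
variance of T = a²·variance of W + b²·variance of S + 2ab·Cov[W, S] with a = 3, b = 4.53.
= 3²·17 + 4.53²·58 + 2·3·4.53·(-14.43)
= 153 + 1190.2122 + (-392.2074) = 951.0048.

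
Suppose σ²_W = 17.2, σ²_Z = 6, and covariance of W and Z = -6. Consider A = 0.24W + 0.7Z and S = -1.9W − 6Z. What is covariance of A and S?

By bilinearity, covariance of A and S = ac·σ²_W + bd·σ²_Z + (ad+bc)·covariance of W and Z, with a=0.24, b=0.7, c=-1.9, d=-6.
ac·σ²_W = 0.24·(-1.9)·17.2 = -7.8432
bd·σ²_Z = 0.7·(-6)·6 = -25.2
(ad+bc)·covariance of W and Z = (-2.77)·(-6) = 16.62
covariance of A and S = -7.8432 + (-25.2) + 16.62 = -16.4232.

covariance of A and S = -16.4232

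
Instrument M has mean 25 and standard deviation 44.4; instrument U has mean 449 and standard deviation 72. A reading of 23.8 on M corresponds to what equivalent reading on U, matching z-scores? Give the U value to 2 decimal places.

z = (23.8 − 25)/44.4 ≈ -0.027.
U = 449 + z·72 = 449 + (23.8 − 25)·72/44.4 ≈ 447.05.

U = 447.05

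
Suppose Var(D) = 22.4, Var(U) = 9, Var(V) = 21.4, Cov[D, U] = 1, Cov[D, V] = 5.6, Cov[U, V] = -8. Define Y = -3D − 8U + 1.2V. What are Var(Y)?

Var(Y) = 969.696

Var(Y) = a²·Var(D) + b²·Var(U) + c²·Var(V) + 2ab·Cov[D, U] + 2ac·Cov[D, V] + 2bc·Cov[U, V], with a = -3, b = -8, c = 1.2.
= 201.6 + 576 + 30.816 + 48 + (-40.32) + 153.6
= 969.696.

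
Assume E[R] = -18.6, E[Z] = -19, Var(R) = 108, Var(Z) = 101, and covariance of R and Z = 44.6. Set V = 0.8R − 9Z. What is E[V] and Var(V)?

E[V] = 156.12, Var(V) = 7607.88

E[V] = 0.8·E[R] + (-9)·E[Z] = 0.8·(-18.6) + (-9)·(-19) = 156.12.
Var(V) = a²·Var(R) + b²·Var(Z) + 2ab·covariance of R and Z with a = 0.8, b = -9.
= 0.8²·108 + (-9)²·101 + 2·0.8·(-9)·44.6
= 69.12 + 8181 + (-642.24) = 7607.88.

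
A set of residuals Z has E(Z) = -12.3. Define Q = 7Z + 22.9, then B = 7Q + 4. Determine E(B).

E(B) = -438.4

E(Q) = 7·(-12.3) + 22.9 = -63.2.
E(B) = 7·(-63.2) + 4 = -438.4.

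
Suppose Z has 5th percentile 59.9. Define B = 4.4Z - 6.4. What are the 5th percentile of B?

Since a = 4.4 > 0 the transformation is increasing, so the 5th percentile of B = a·(P_{5} of Z) + b = 4.4·59.9 + (-6.4) = 257.16.

5th percentile of B = 257.16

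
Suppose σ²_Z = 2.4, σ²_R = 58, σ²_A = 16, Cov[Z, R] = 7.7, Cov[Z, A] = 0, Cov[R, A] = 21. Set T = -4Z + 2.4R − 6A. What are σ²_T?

σ²_T = a²·σ²_Z + b²·σ²_R + c²·σ²_A + 2ab·Cov[Z, R] + 2ac·Cov[Z, A] + 2bc·Cov[R, A], with a = -4, b = 2.4, c = -6.
= 38.4 + 334.08 + 576 + (-147.84) + 0 + (-604.8)
= 195.84.

σ²_T = 195.84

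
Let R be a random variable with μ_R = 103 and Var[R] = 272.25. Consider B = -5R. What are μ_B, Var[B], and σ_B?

μ_B = -515, Var[B] = 6806.25, σ_B = 82.5

B = -5R is linear with a = -5, b = 0.
μ_B = a·μ_R + b = (-5)·103 = -515.
Var[B] = a²·Var[R] = (-5)²·272.25 = 6806.25.
σ_R = √272.25 = 16.5.
σ_B = |a|·σ_R = |-5|·16.5 = 82.5.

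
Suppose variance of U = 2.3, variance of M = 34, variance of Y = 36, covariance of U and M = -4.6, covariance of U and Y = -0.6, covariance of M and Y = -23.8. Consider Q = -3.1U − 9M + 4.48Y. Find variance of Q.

variance of Q = a²·variance of U + b²·variance of M + c²·variance of Y + 2ab·covariance of U and M + 2ac·covariance of U and Y + 2bc·covariance of M and Y, with a = -3.1, b = -9, c = 4.48.
= 22.103 + 2754 + 722.5344 + (-256.68) + 16.6656 + 1919.232
= 5177.855.

variance of Q = 5177.855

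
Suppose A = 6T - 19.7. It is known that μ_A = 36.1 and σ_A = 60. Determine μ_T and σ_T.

μ_T = 9.3, σ_T = 10

From A = 6T - 19.7: μ_A = a·μ_T + b, so μ_T = (μ_A − b)/a = (36.1 − (-19.7))/6 = 9.3.
σ_A = |a|·σ_T, so σ_T = 60/|6| = 10.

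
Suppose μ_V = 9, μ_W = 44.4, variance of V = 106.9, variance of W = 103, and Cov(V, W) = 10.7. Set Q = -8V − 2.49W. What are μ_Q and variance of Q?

μ_Q = -182.556, variance of Q = 7906.4983

μ_Q = (-8)·μ_V + (-2.49)·μ_W = (-8)·9 + (-2.49)·44.4 = -182.556.
variance of Q = a²·variance of V + b²·variance of W + 2ab·Cov(V, W) with a = -8, b = -2.49.
= (-8)²·106.9 + (-2.49)²·103 + 2·(-8)·(-2.49)·10.7
= 6841.6 + 638.6103 + 426.288 = 7906.4983.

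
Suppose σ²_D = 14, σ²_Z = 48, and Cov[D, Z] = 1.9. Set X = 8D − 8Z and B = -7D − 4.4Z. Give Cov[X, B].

By bilinearity, Cov[X, B] = ac·σ²_D + bd·σ²_Z + (ad+bc)·Cov[D, Z], with a=8, b=-8, c=-7, d=-4.4.
ac·σ²_D = 8·(-7)·14 = -784
bd·σ²_Z = (-8)·(-4.4)·48 = 1689.6
(ad+bc)·Cov[D, Z] = (20.8)·1.9 = 39.52
Cov[X, B] = -784 + 1689.6 + 39.52 = 945.12.

Cov[X, B] = 945.12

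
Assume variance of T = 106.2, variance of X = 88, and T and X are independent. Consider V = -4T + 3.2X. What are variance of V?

variance of V = a²·variance of T + b²·variance of X + 2ab·Cov[T, X] with a = -4, b = 3.2.
Independence gives Cov[T, X] = 0.
= (-4)²·106.2 + 3.2²·88 + 2·(-4)·3.2·0
= 1699.2 + 901.12 + 0 = 2600.32.

variance of V = 2600.32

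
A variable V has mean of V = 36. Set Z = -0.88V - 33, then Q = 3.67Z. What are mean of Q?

mean of Z = (-0.88)·36 + (-33) = -64.68.
mean of Q = 3.67·(-64.68) = -237.3756.

mean of Q = -237.3756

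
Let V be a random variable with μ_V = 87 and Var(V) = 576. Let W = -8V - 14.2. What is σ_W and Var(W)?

W = -8V - 14.2 is linear with a = -8, b = -14.2.
σ_V = √576 = 24.
σ_W = |a|·σ_V = |-8|·24 = 192.
Var(W) = a²·Var(V) = (-8)²·576 = 36864 (the additive constant -14.2 does not affect variance).

σ_W = 192, Var(W) = 36864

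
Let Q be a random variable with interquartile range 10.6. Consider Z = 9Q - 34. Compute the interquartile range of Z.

Under Z = aQ + b, IQR(Z) = |a|·IQR(Q) = |9|·10.6 = 95.4 (shifts cancel; spread scales by |a|).

IQR(Z) = 95.4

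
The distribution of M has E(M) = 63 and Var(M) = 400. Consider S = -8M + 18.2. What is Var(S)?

Var(S) = 25600

S = -8M + 18.2 is linear with a = -8, b = 18.2.
Var(S) = a²·Var(M) = (-8)²·400 = 25600 (the additive constant 18.2 does not affect variance).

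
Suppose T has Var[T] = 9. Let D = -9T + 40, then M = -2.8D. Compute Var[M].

Var[D] = (-9)²·9 = 729.
Var[M] = (-2.8)²·729 = 5715.36.

Var[M] = 5715.36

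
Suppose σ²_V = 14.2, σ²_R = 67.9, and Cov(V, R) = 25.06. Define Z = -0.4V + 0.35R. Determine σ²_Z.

σ²_Z = a²·σ²_V + b²·σ²_R + 2ab·Cov(V, R) with a = -0.4, b = 0.35.
= (-0.4)²·14.2 + 0.35²·67.9 + 2·(-0.4)·0.35·25.06
= 2.272 + 8.31775 + (-7.0168) = 3.57295.

σ²_Z = 3.57295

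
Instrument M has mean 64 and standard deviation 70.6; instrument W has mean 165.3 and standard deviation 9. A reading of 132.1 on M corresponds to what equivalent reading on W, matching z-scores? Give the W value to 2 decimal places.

z = (132.1 − 64)/70.6 ≈ 0.9646.
W = 165.3 + z·9 = 165.3 + (132.1 − 64)·9/70.6 ≈ 173.98.

W = 173.98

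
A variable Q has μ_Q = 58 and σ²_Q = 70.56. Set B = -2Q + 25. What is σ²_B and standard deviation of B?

σ²_B = 282.24, standard deviation of B = 16.8

B = -2Q + 25 is linear with a = -2, b = 25.
σ²_B = a²·σ²_Q = (-2)²·70.56 = 282.24 (the additive constant 25 does not affect variance).
standard deviation of Q = √70.56 = 8.4.
standard deviation of B = |a|·standard deviation of Q = |-2|·8.4 = 16.8.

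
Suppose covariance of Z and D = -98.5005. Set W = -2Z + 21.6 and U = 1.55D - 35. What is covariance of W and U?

covariance of W and U = 305.35155

covariance of W and U = a·c·covariance of Z and D = (-2)·1.55·(-98.5005) = 305.35155. Additive constants drop out.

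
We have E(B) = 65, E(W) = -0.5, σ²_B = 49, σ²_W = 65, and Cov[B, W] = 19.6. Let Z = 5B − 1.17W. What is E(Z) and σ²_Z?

E(Z) = 325.585, σ²_Z = 1084.6585

E(Z) = 5·E(B) + (-1.17)·E(W) = 5·65 + (-1.17)·(-0.5) = 325.585.
σ²_Z = a²·σ²_B + b²·σ²_W + 2ab·Cov[B, W] with a = 5, b = -1.17.
= 5²·49 + (-1.17)²·65 + 2·5·(-1.17)·19.6
= 1225 + 88.9785 + (-229.32) = 1084.6585.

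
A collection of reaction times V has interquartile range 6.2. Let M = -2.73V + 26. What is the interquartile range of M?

Under M = aV + b, IQR(M) = |a|·IQR(V) = |-2.73|·6.2 = 16.926 (shifts cancel; spread scales by |a|).

IQR(M) = 16.926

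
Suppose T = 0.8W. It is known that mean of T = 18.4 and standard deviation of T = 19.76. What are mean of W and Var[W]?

mean of W = 23, Var[W] = 610.09

From T = 0.8W: mean of T = a·mean of W + b, so mean of W = (mean of T − b)/a = (18.4 − 0)/0.8 = 23.
Var[T] = 19.76² = 390.4576.
Var[T] = a²·Var[W], so Var[W] = 390.4576/0.8² = 610.09.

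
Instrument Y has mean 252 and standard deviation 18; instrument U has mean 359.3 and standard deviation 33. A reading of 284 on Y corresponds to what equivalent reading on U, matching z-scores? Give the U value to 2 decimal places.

U = 417.97

z = (284 − 252)/18 ≈ 1.7778.
U = 359.3 + z·33 = 359.3 + (284 − 252)·33/18 ≈ 417.97.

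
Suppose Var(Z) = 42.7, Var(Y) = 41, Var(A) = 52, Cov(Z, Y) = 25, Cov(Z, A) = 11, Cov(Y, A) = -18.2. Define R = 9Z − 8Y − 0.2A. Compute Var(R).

Var(R) = 2386.94

Var(R) = a²·Var(Z) + b²·Var(Y) + c²·Var(A) + 2ab·Cov(Z, Y) + 2ac·Cov(Z, A) + 2bc·Cov(Y, A), with a = 9, b = -8, c = -0.2.
= 3458.7 + 2624 + 2.08 + (-3600) + (-39.6) + (-58.24)
= 2386.94.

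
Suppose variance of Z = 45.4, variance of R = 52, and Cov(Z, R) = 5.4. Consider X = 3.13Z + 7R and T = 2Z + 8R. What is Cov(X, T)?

By bilinearity, Cov(X, T) = ac·variance of Z + bd·variance of R + (ad+bc)·Cov(Z, R), with a=3.13, b=7, c=2, d=8.
ac·variance of Z = 3.13·2·45.4 = 284.204
bd·variance of R = 7·8·52 = 2912
(ad+bc)·Cov(Z, R) = (39.04)·5.4 = 210.816
Cov(X, T) = 284.204 + 2912 + 210.816 = 3407.02.

Cov(X, T) = 3407.02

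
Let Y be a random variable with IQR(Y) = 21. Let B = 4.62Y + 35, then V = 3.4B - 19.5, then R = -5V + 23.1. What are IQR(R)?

IQR(B) = |4.62|·21 = 97.02.
IQR(V) = |3.4|·97.02 = 329.868.
IQR(R) = |-5|·329.868 = 1649.34.

IQR(R) = 1649.34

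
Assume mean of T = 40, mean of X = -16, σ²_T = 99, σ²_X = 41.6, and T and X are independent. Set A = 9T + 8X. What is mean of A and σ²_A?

mean of A = 9·mean of T + 8·mean of X = 9·40 + 8·(-16) = 232.
σ²_A = a²·σ²_T + b²·σ²_X + 2ab·Cov(T, X) with a = 9, b = 8.
Independence gives Cov(T, X) = 0.
= 9²·99 + 8²·41.6 + 2·9·8·0
= 8019 + 2662.4 + 0 = 10681.4.

mean of A = 232, σ²_A = 10681.4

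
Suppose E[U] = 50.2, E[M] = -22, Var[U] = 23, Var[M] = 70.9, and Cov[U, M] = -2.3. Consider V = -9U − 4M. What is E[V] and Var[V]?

E[V] = (-9)·E[U] + (-4)·E[M] = (-9)·50.2 + (-4)·(-22) = -363.8.
Var[V] = a²·Var[U] + b²·Var[M] + 2ab·Cov[U, M] with a = -9, b = -4.
= (-9)²·23 + (-4)²·70.9 + 2·(-9)·(-4)·(-2.3)
= 1863 + 1134.4 + (-165.6) = 2831.8.

E[V] = -363.8, Var[V] = 2831.8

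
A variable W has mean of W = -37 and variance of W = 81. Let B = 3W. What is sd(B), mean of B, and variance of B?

B = 3W is linear with a = 3, b = 0.
sd(W) = √81 = 9.
sd(B) = |a|·sd(W) = |3|·9 = 27.
mean of B = a·mean of W + b = 3·(-37) = -111.
variance of B = a²·variance of W = 3²·81 = 729.

sd(B) = 27, mean of B = -111, variance of B = 729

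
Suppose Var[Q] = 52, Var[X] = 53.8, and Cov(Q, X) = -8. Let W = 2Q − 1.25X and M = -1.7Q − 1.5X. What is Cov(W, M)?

Cov(W, M) = -68.925

By bilinearity, Cov(W, M) = ac·Var[Q] + bd·Var[X] + (ad+bc)·Cov(Q, X), with a=2, b=-1.25, c=-1.7, d=-1.5.
ac·Var[Q] = 2·(-1.7)·52 = -176.8
bd·Var[X] = (-1.25)·(-1.5)·53.8 = 100.875
(ad+bc)·Cov(Q, X) = (-0.875)·(-8) = 7
Cov(W, M) = -176.8 + 100.875 + 7 = -68.925.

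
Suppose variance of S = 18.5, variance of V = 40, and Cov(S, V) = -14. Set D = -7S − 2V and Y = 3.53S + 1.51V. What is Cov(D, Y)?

By bilinearity, Cov(D, Y) = ac·variance of S + bd·variance of V + (ad+bc)·Cov(S, V), with a=-7, b=-2, c=3.53, d=1.51.
ac·variance of S = (-7)·3.53·18.5 = -457.135
bd·variance of V = (-2)·1.51·40 = -120.8
(ad+bc)·Cov(S, V) = (-17.63)·(-14) = 246.82
Cov(D, Y) = -457.135 + (-120.8) + 246.82 = -331.115.

Cov(D, Y) = -331.115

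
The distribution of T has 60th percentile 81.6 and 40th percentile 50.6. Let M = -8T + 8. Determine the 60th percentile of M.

60th percentile of M = -396.8

Since a = -8 < 0 the transformation is decreasing, reversing order: the 60th percentile of M corresponds to the 40th percentile of T.
So P_{60}(M) = a·P_{40}(T) + b = (-8)·50.6 + 8 = -396.8.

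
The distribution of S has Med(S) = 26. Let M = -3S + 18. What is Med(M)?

Med(M) = -60

A linear map preserves order up to sign, so Med(M) = a·Med(S) + b = (-3)·26 + 18 = -60.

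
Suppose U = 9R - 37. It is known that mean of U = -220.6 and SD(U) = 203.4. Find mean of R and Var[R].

mean of R = -20.4, Var[R] = 510.76

From U = 9R - 37: mean of U = a·mean of R + b, so mean of R = (mean of U − b)/a = (-220.6 − (-37))/9 = -20.4.
Var[U] = 203.4² = 41371.56.
Var[U] = a²·Var[R], so Var[R] = 41371.56/9² = 510.76.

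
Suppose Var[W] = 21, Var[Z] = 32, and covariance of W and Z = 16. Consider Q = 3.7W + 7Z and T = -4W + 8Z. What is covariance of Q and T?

covariance of Q and T = 1506.8

By bilinearity, covariance of Q and T = ac·Var[W] + bd·Var[Z] + (ad+bc)·covariance of W and Z, with a=3.7, b=7, c=-4, d=8.
ac·Var[W] = 3.7·(-4)·21 = -310.8
bd·Var[Z] = 7·8·32 = 1792
(ad+bc)·covariance of W and Z = (1.6)·16 = 25.6
covariance of Q and T = -310.8 + 1792 + 25.6 = 1506.8.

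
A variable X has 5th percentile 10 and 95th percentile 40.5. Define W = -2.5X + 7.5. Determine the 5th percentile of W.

5th percentile of W = -93.75

Since a = -2.5 < 0 the transformation is decreasing, reversing order: the 5th percentile of W corresponds to the 95th percentile of X.
So P_{5}(W) = a·P_{95}(X) + b = (-2.5)·40.5 + 7.5 = -93.75.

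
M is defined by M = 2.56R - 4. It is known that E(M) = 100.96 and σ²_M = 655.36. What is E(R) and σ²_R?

From M = 2.56R - 4: E(M) = a·E(R) + b, so E(R) = (E(M) − b)/a = (100.96 − (-4))/2.56 = 41.
σ²_M = a²·σ²_R, so σ²_R = 655.36/2.56² = 100.

E(R) = 41, σ²_R = 100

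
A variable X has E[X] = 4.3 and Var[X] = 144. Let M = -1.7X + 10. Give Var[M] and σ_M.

M = -1.7X + 10 is linear with a = -1.7, b = 10.
Var[M] = a²·Var[X] = (-1.7)²·144 = 416.16 (the additive constant 10 does not affect variance).
σ_X = √144 = 12.
σ_M = |a|·σ_X = |-1.7|·12 = 20.4.

Var[M] = 416.16, σ_M = 20.4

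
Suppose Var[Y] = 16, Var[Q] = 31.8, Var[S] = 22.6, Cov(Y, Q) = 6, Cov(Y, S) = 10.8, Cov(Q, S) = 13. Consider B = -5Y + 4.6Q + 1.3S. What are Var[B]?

Var[B] = a²·Var[Y] + b²·Var[Q] + c²·Var[S] + 2ab·Cov(Y, Q) + 2ac·Cov(Y, S) + 2bc·Cov(Q, S), with a = -5, b = 4.6, c = 1.3.
= 400 + 672.888 + 38.194 + (-276) + (-140.4) + 155.48
= 850.162.

Var[B] = 850.162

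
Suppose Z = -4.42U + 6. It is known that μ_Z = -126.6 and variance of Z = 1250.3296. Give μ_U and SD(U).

From Z = -4.42U + 6: μ_Z = a·μ_U + b, so μ_U = (μ_Z − b)/a = (-126.6 − 6)/(-4.42) = 30.
SD(Z) = √1250.3296 = 35.36.
SD(Z) = |a|·SD(U), so SD(U) = 35.36/|-4.42| = 8.

μ_U = 30, SD(U) = 8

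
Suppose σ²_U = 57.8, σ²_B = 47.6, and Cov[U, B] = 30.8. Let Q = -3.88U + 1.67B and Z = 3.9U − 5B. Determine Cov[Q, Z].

By bilinearity, Cov[Q, Z] = ac·σ²_U + bd·σ²_B + (ad+bc)·Cov[U, B], with a=-3.88, b=1.67, c=3.9, d=-5.
ac·σ²_U = (-3.88)·3.9·57.8 = -874.6296
bd·σ²_B = 1.67·(-5)·47.6 = -397.46
(ad+bc)·Cov[U, B] = (25.913)·30.8 = 798.1204
Cov[Q, Z] = -874.6296 + (-397.46) + 798.1204 = -473.9692.

Cov[Q, Z] = -473.9692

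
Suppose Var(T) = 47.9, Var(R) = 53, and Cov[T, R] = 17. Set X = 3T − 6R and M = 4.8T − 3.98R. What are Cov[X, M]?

By bilinearity, Cov[X, M] = ac·Var(T) + bd·Var(R) + (ad+bc)·Cov[T, R], with a=3, b=-6, c=4.8, d=-3.98.
ac·Var(T) = 3·4.8·47.9 = 689.76
bd·Var(R) = (-6)·(-3.98)·53 = 1265.64
(ad+bc)·Cov[T, R] = (-40.74)·17 = -692.58
Cov[X, M] = 689.76 + 1265.64 + (-692.58) = 1262.82.

Cov[X, M] = 1262.82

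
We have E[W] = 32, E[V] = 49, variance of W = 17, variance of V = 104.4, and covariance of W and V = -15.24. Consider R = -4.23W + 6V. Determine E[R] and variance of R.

E[R] = (-4.23)·E[W] + 6·E[V] = (-4.23)·32 + 6·49 = 158.64.
variance of R = a²·variance of W + b²·variance of V + 2ab·covariance of W and V with a = -4.23, b = 6.
= (-4.23)²·17 + 6²·104.4 + 2·(-4.23)·6·(-15.24)
= 304.1793 + 3758.4 + 773.5824 = 4836.1617.

E[R] = 158.64, variance of R = 4836.1617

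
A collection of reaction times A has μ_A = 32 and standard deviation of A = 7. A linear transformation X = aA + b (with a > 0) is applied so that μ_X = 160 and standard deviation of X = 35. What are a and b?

a = 5, b = 0

standard deviation of X = a·standard deviation of A (a > 0), so a = 35/7 = 5.
μ_X = a·μ_A + b, so b = 160 − 5·32 = 0.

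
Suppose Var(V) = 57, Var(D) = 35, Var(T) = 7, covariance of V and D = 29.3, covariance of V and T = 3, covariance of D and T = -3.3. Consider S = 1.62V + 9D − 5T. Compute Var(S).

Var(S) = 4262.3788

Var(S) = a²·Var(V) + b²·Var(D) + c²·Var(T) + 2ab·covariance of V and D + 2ac·covariance of V and T + 2bc·covariance of D and T, with a = 1.62, b = 9, c = -5.
= 149.5908 + 2835 + 175 + 854.388 + (-48.6) + 297
= 4262.3788.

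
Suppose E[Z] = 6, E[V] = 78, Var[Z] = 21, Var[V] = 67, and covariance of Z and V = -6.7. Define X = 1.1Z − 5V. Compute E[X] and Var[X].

E[X] = -383.4, Var[X] = 1774.11

E[X] = 1.1·E[Z] + (-5)·E[V] = 1.1·6 + (-5)·78 = -383.4.
Var[X] = a²·Var[Z] + b²·Var[V] + 2ab·covariance of Z and V with a = 1.1, b = -5.
= 1.1²·21 + (-5)²·67 + 2·1.1·(-5)·(-6.7)
= 25.41 + 1675 + 73.7 = 1774.11.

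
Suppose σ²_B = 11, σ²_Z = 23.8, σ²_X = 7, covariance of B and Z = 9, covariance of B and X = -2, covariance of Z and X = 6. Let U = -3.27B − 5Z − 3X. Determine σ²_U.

σ²_U = a²·σ²_B + b²·σ²_Z + c²·σ²_X + 2ab·covariance of B and Z + 2ac·covariance of B and X + 2bc·covariance of Z and X, with a = -3.27, b = -5, c = -3.
= 117.6219 + 595 + 63 + 294.3 + (-39.24) + 180
= 1210.6819.

σ²_U = 1210.6819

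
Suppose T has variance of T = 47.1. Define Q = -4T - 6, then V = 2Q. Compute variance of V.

variance of Q = (-4)²·47.1 = 753.6.
variance of V = 2²·753.6 = 3014.4.

variance of V = 3014.4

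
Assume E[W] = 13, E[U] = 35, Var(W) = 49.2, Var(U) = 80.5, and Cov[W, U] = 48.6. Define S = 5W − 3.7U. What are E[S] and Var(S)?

E[S] = -64.5, Var(S) = 533.845

E[S] = 5·E[W] + (-3.7)·E[U] = 5·13 + (-3.7)·35 = -64.5.
Var(S) = a²·Var(W) + b²·Var(U) + 2ab·Cov[W, U] with a = 5, b = -3.7.
= 5²·49.2 + (-3.7)²·80.5 + 2·5·(-3.7)·48.6
= 1230 + 1102.045 + (-1798.2) = 533.845.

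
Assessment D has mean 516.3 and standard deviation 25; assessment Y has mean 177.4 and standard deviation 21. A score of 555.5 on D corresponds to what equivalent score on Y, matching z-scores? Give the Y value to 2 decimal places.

Y = 210.33

z = (555.5 − 516.3)/25 = 1.568.
Y = 177.4 + z·21 = 177.4 + (555.5 − 516.3)·21/25 ≈ 210.33.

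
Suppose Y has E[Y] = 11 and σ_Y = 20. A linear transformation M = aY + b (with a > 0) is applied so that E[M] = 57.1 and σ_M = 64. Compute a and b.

a = 3.2, b = 21.9

σ_M = a·σ_Y (a > 0), so a = 64/20 = 3.2.
E[M] = a·E[Y] + b, so b = 57.1 − 3.2·11 = 21.9.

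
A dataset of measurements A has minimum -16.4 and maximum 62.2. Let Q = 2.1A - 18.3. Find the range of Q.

Range of A = 62.2 − (-16.4) = 78.6.
Range(Q) = |a|·Range(A) = |2.1|·78.6 = 165.06.

Range(Q) = 165.06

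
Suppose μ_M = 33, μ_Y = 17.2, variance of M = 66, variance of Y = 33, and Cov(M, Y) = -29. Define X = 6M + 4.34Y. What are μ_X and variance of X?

μ_X = 272.648, variance of X = 1487.2548

μ_X = 6·μ_M + 4.34·μ_Y = 6·33 + 4.34·17.2 = 272.648.
variance of X = a²·variance of M + b²·variance of Y + 2ab·Cov(M, Y) with a = 6, b = 4.34.
= 6²·66 + 4.34²·33 + 2·6·4.34·(-29)
= 2376 + 621.5748 + (-1510.32) = 1487.2548.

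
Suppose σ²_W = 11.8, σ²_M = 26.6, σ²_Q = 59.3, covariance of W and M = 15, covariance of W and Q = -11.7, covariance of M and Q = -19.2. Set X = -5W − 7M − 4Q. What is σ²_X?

σ²_X = a²·σ²_W + b²·σ²_M + c²·σ²_Q + 2ab·covariance of W and M + 2ac·covariance of W and Q + 2bc·covariance of M and Q, with a = -5, b = -7, c = -4.
= 295 + 1303.4 + 948.8 + 1050 + (-468) + (-1075.2)
= 2054.

σ²_X = 2054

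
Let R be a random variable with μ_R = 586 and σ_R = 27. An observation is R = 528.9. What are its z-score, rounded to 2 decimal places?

z = (R − μ_R) / σ_R = (528.9 − 586) / 27 ≈ -2.11.

z = -2.11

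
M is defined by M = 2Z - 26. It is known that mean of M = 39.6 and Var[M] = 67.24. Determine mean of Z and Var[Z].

From M = 2Z - 26: mean of M = a·mean of Z + b, so mean of Z = (mean of M − b)/a = (39.6 − (-26))/2 = 32.8.
Var[M] = a²·Var[Z], so Var[Z] = 67.24/2² = 16.81.

mean of Z = 32.8, Var[Z] = 16.81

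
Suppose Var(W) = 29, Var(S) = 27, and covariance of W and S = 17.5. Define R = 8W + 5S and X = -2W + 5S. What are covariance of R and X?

covariance of R and X = 736

By bilinearity, covariance of R and X = ac·Var(W) + bd·Var(S) + (ad+bc)·covariance of W and S, with a=8, b=5, c=-2, d=5.
ac·Var(W) = 8·(-2)·29 = -464
bd·Var(S) = 5·5·27 = 675
(ad+bc)·covariance of W and S = (30)·17.5 = 525
covariance of R and X = -464 + 675 + 525 = 736.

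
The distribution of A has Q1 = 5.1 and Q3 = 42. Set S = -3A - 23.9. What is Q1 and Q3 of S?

Q1(S) = -149.9, Q3(S) = -39.2

a = -3 < 0 reverses order: Q1(S) comes from Q3(A), Q3(S) from Q1(A).
Q1(S) = (-3)·42 + (-23.9) = -149.9; Q3(S) = (-3)·5.1 + (-23.9) = -39.2.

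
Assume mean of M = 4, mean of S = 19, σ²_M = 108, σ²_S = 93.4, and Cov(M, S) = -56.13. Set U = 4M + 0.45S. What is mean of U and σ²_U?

mean of U = 4·mean of M + 0.45·mean of S = 4·4 + 0.45·19 = 24.55.
σ²_U = a²·σ²_M + b²·σ²_S + 2ab·Cov(M, S) with a = 4, b = 0.45.
= 4²·108 + 0.45²·93.4 + 2·4·0.45·(-56.13)
= 1728 + 18.9135 + (-202.068) = 1544.8455.

mean of U = 24.55, σ²_U = 1544.8455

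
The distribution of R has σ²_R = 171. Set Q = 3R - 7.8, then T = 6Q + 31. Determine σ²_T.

σ²_Q = 3²·171 = 1539.
σ²_T = 6²·1539 = 55404.

σ²_T = 55404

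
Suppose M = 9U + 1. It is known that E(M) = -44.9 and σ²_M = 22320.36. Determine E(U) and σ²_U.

From M = 9U + 1: E(M) = a·E(U) + b, so E(U) = (E(M) − b)/a = (-44.9 − 1)/9 = -5.1.
σ²_M = a²·σ²_U, so σ²_U = 22320.36/9² = 275.56.

E(U) = -5.1, σ²_U = 275.56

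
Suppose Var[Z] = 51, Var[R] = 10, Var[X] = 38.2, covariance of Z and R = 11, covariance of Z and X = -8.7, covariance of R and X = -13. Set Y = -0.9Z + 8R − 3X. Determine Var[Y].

Var[Y] = 1443.73

Var[Y] = a²·Var[Z] + b²·Var[R] + c²·Var[X] + 2ab·covariance of Z and R + 2ac·covariance of Z and X + 2bc·covariance of R and X, with a = -0.9, b = 8, c = -3.
= 41.31 + 640 + 343.8 + (-158.4) + (-46.98) + 624
= 1443.73.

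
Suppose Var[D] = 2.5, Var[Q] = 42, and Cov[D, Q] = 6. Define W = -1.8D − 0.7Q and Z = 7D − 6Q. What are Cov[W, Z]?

By bilinearity, Cov[W, Z] = ac·Var[D] + bd·Var[Q] + (ad+bc)·Cov[D, Q], with a=-1.8, b=-0.7, c=7, d=-6.
ac·Var[D] = (-1.8)·7·2.5 = -31.5
bd·Var[Q] = (-0.7)·(-6)·42 = 176.4
(ad+bc)·Cov[D, Q] = (5.9)·6 = 35.4
Cov[W, Z] = -31.5 + 176.4 + 35.4 = 180.3.

Cov[W, Z] = 180.3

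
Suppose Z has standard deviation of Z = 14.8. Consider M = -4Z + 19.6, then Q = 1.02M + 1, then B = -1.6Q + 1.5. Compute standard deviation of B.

standard deviation of B = 96.6144

standard deviation of M = |-4|·14.8 = 59.2.
standard deviation of Q = |1.02|·59.2 = 60.384.
standard deviation of B = |-1.6|·60.384 = 96.6144.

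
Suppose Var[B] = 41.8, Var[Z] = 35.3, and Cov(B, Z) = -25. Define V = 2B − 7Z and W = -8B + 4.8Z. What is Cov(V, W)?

Cov(V, W) = -3494.88

By bilinearity, Cov(V, W) = ac·Var[B] + bd·Var[Z] + (ad+bc)·Cov(B, Z), with a=2, b=-7, c=-8, d=4.8.
ac·Var[B] = 2·(-8)·41.8 = -668.8
bd·Var[Z] = (-7)·4.8·35.3 = -1186.08
(ad+bc)·Cov(B, Z) = (65.6)·(-25) = -1640
Cov(V, W) = -668.8 + (-1186.08) + (-1640) = -3494.88.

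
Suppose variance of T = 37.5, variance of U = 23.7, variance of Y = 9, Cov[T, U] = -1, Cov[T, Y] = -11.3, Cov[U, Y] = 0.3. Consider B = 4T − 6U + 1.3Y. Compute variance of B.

variance of B = 1394.21

variance of B = a²·variance of T + b²·variance of U + c²·variance of Y + 2ab·Cov[T, U] + 2ac·Cov[T, Y] + 2bc·Cov[U, Y], with a = 4, b = -6, c = 1.3.
= 600 + 853.2 + 15.21 + 48 + (-117.52) + (-4.68)
= 1394.21.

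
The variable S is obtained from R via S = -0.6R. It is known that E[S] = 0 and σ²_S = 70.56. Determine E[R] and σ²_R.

From S = -0.6R: E[S] = a·E[R] + b, so E[R] = (E[S] − b)/a = (0 − 0)/(-0.6) = 0.
σ²_S = a²·σ²_R, so σ²_R = 70.56/(-0.6)² = 196.

E[R] = 0, σ²_R = 196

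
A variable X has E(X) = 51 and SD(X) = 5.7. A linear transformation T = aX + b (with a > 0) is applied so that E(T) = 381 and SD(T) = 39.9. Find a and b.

a = 7, b = 24

SD(T) = a·SD(X) (a > 0), so a = 39.9/5.7 = 7.
E(T) = a·E(X) + b, so b = 381 − 7·51 = 24.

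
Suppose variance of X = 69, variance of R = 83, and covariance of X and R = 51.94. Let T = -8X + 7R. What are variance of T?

variance of T = a²·variance of X + b²·variance of R + 2ab·covariance of X and R with a = -8, b = 7.
= (-8)²·69 + 7²·83 + 2·(-8)·7·51.94
= 4416 + 4067 + (-5817.28) = 2665.72.

variance of T = 2665.72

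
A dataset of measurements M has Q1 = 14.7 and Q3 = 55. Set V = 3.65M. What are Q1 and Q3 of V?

a = 3.65 > 0: Q1(V) = a·Q1(M)+b = 53.655, Q3(V) = a·Q3(M)+b = 200.75.

Q1(V) = 53.655, Q3(V) = 200.75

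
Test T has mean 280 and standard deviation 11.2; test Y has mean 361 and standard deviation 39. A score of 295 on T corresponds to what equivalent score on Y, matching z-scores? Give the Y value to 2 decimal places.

Y = 413.23

z = (295 − 280)/11.2 ≈ 1.3393.
Y = 361 + z·39 = 361 + (295 − 280)·39/11.2 ≈ 413.23.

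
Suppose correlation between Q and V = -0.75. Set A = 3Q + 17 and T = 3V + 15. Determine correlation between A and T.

correlation between A and T = -0.75

Linear rescalings preserve correlation up to sign; here the slopes 3 and 3 have the same sign, so correlation between A and T = correlation between Q and V = -0.75.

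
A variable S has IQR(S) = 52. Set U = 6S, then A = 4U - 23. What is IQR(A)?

IQR(U) = |6|·52 = 312.
IQR(A) = |4|·312 = 1248.

IQR(A) = 1248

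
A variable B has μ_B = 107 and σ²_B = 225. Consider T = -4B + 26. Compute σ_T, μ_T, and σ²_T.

T = -4B + 26 is linear with a = -4, b = 26.
σ_B = √225 = 15.
σ_T = |a|·σ_B = |-4|·15 = 60.
μ_T = a·μ_B + b = (-4)·107 + 26 = -402.
σ²_T = a²·σ²_B = (-4)²·225 = 3600 (the additive constant 26 does not affect variance).

σ_T = 60, μ_T = -402, σ²_T = 3600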